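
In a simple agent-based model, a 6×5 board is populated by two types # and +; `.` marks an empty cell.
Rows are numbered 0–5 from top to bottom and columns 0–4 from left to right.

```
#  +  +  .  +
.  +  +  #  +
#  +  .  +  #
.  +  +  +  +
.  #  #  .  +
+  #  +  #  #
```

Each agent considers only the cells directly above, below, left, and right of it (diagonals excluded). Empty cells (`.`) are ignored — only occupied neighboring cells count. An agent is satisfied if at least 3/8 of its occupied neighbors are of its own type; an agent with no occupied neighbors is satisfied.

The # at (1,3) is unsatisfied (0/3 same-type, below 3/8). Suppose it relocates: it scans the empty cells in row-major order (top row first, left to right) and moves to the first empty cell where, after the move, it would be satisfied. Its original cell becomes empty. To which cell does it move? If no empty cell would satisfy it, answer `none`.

(1,0)

Vacating (1,3). Empty cells in order:
  (0,3): 0/2 same-type → still unsatisfied.
  (1,0): 2/3 same-type → satisfied — stop here.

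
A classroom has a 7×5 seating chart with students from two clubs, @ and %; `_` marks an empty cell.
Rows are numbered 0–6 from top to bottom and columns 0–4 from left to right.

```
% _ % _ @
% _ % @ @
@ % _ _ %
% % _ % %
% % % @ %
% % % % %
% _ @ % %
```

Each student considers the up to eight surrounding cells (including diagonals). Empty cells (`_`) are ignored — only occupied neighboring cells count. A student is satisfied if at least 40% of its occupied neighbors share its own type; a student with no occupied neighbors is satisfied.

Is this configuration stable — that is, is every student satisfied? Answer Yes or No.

Row 0: (0,0)% 1/1 satisfied · (0,2)% 1/2 satisfied · (0,4)@ 2/2 satisfied
Row 1: (1,0)% 2/3 satisfied · (1,2)% 2/3 satisfied · (1,3)@ 2/5 satisfied · (1,4)@ 2/3 satisfied
Row 2: (2,0)@ 0/4 not · (2,1)% 4/5 satisfied · (2,4)% 2/4 satisfied
Row 3: (3,0)% 4/5 satisfied · (3,1)% 5/6 satisfied · (3,3)% 4/5 satisfied · (3,4)% 3/4 satisfied
Row 4: (4,0)% 5/5 satisfied · (4,1)% 7/7 satisfied · (4,2)% 6/7 satisfied · (4,3)@ 0/7 not · (4,4)% 4/5 satisfied
Row 5: (5,0)% 4/4 satisfied · (5,1)% 6/7 satisfied · (5,2)% 5/7 satisfied · (5,3)% 6/8 satisfied · (5,4)% 4/5 satisfied
Row 6: (6,0)% 2/2 satisfied · (6,2)@ 0/4 not · (6,3)% 4/5 satisfied · (6,4)% 3/3 satisfied
For instance (2,0) has only 0/4 same-type neighbors, below 2/5.

No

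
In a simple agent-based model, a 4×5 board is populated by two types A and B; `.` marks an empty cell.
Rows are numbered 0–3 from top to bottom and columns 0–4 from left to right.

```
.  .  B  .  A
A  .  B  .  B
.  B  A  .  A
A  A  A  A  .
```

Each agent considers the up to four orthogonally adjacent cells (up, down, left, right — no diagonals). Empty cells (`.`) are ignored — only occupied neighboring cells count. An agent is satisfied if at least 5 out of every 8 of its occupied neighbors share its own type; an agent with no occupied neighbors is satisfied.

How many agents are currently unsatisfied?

(0,2)B 1/1 ✓
(0,4)A 0/1 ✗
(1,0)A 0/0 ✓
(1,2)B 1/2 ✗
(1,4)B 0/2 ✗
(2,1)B 0/2 ✗
(2,2)A 1/3 ✗
(2,4)A 0/1 ✗
(3,0)A 1/1 ✓
(3,1)A 2/3 ✓
(3,2)A 3/3 ✓
(3,3)A 1/1 ✓
Unsatisfied: (0,4), (1,2), (1,4), (2,1), (2,2), (2,4) — 6 in total.

6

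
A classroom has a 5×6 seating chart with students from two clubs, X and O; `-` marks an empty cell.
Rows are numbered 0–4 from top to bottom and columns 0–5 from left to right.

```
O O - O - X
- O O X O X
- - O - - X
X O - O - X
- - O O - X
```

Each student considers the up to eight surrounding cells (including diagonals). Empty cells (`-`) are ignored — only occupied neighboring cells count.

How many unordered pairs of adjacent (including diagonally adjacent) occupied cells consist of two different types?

8

Scan each occupied cell's neighbors to the right and below (and the two forward diagonals) so each pair is counted once.
Row 0: O(0,0)–O(0,1)= O(0,0)–O(1,1)= O(0,1)–O(1,1)= O(0,1)–O(1,2)= O(0,3)–X(1,3)≠ O(0,3)–O(1,4)= O(0,3)–O(1,2)= X(0,5)–X(1,5)= X(0,5)–O(1,4)≠  → 2/9 unlike.
Row 1: O(1,1)–O(1,2)= O(1,1)–O(2,2)= O(1,2)–X(1,3)≠ O(1,2)–O(2,2)= X(1,3)–O(1,4)≠ X(1,3)–O(2,2)≠ O(1,4)–X(1,5)≠ O(1,4)–X(2,5)≠ X(1,5)–X(2,5)=  → 5/9 unlike.
Row 2: O(2,2)–O(3,3)= O(2,2)–O(3,1)= X(2,5)–X(3,5)=  → 0/3 unlike.
Row 3: X(3,0)–O(3,1)≠ O(3,1)–O(4,2)= O(3,3)–O(4,3)= O(3,3)–O(4,2)= X(3,5)–X(4,5)=  → 1/5 unlike.
Row 4: O(4,2)–O(4,3)=  → 0/1 unlike.
Total adjacent occupied pairs: 27; unlike-type pairs: 8.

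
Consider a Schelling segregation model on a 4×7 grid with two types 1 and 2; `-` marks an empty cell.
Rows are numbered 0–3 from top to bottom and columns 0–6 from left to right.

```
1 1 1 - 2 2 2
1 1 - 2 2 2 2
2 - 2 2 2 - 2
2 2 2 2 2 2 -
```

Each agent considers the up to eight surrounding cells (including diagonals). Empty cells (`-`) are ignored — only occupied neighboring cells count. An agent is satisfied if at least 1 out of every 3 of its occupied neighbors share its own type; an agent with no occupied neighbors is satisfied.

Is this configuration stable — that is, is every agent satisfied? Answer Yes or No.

Row 0: (0,0)1 3/3 satisfied · (0,1)1 4/4 satisfied · (0,2)1 2/3 satisfied · (0,4)2 4/4 satisfied · (0,5)2 5/5 satisfied · (0,6)2 3/3 satisfied
Row 1: (1,0)1 3/4 satisfied · (1,1)1 4/6 satisfied · (1,3)2 5/6 satisfied · (1,4)2 6/6 satisfied · (1,5)2 7/7 satisfied · (1,6)2 4/4 satisfied
Row 2: (2,0)2 2/4 satisfied · (2,2)2 5/6 satisfied · (2,3)2 7/7 satisfied · (2,4)2 7/7 satisfied · (2,6)2 3/3 satisfied
Row 3: (3,0)2 2/2 satisfied · (3,1)2 4/4 satisfied · (3,2)2 4/4 satisfied · (3,3)2 5/5 satisfied · (3,4)2 4/4 satisfied · (3,5)2 3/3 satisfied
All meet the threshold, so the configuration is stable.

Yes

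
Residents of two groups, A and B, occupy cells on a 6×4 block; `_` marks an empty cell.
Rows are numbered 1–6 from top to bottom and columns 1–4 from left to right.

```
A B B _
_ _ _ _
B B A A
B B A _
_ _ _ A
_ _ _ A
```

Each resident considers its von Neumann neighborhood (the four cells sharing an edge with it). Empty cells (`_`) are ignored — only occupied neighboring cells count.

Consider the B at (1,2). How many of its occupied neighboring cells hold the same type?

Occupied neighbors of (1,2): (1,1)=A, (1,3)=B.
Same type (B): 1 of 2.

1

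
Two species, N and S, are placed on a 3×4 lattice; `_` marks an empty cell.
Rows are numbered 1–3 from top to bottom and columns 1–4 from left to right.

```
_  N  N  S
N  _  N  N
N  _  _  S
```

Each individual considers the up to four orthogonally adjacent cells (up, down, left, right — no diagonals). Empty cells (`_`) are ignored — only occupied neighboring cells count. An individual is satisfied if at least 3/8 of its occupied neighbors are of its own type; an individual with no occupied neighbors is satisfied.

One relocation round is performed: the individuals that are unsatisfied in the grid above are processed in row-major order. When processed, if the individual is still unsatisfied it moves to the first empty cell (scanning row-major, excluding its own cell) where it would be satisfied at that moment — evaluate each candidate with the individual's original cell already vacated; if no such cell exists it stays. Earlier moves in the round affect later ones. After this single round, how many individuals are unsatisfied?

Initially unsatisfied (in order): (1,4), (2,4), (3,4).
  (1,4) → (3,3).
  (2,4): now satisfied by earlier moves; stays.
  (3,4): now satisfied by earlier moves; stays.
Resulting grid:
_ N N _
N _ N N
N _ S S
All satisfied now.

0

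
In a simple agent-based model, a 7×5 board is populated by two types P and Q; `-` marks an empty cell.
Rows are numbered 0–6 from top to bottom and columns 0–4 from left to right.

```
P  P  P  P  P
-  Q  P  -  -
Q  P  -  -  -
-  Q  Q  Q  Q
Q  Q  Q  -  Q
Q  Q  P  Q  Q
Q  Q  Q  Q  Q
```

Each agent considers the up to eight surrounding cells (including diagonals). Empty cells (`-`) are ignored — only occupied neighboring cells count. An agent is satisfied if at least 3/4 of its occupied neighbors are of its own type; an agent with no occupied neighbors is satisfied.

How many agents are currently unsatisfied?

5

Row 0: (0,0)P 1/2 not · (0,1)P 3/4 satisfied · (0,2)P 3/4 satisfied · (0,3)P 3/3 satisfied · (0,4)P 1/1 satisfied
Row 1: (1,1)Q 1/6 not · (1,2)P 4/5 satisfied
Row 2: (2,0)Q 2/3 not · (2,1)P 1/5 not
Row 3: (3,1)Q 5/6 satisfied · (3,2)Q 4/5 satisfied · (3,3)Q 4/4 satisfied · (3,4)Q 2/2 satisfied
Row 4: (4,0)Q 4/4 satisfied · (4,1)Q 6/7 satisfied · (4,2)Q 6/7 satisfied · (4,4)Q 4/4 satisfied
Row 5: (5,0)Q 5/5 satisfied · (5,1)Q 7/8 satisfied · (5,2)P 0/7 not · (5,3)Q 6/7 satisfied · (5,4)Q 4/4 satisfied
Row 6: (6,0)Q 3/3 satisfied · (6,1)Q 4/5 satisfied · (6,2)Q 4/5 satisfied · (6,3)Q 4/5 satisfied · (6,4)Q 3/3 satisfied
Unsatisfied: (0,0), (1,1), (2,0), (2,1), (5,2) — 5 in total.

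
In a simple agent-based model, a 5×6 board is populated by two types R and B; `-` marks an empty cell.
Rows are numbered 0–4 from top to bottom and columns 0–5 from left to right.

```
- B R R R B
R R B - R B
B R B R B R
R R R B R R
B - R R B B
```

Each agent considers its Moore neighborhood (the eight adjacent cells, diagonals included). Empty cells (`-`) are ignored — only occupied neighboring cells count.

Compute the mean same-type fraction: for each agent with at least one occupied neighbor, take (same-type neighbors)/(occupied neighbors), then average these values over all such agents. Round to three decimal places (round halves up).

0.440

Row 0: (0,1)B 1/4 · (0,2)R 2/4 · (0,3)R 3/4 · (0,4)R 2/4 · (0,5)B 1/3
Row 1: (1,0)R 2/4 · (1,1)R 3/7 · (1,2)B 2/7 · (1,4)R 4/7 · (1,5)B 2/5
Row 2: (2,0)B 0/5 · (2,1)R 5/8 · (2,2)B 2/7 · (2,3)R 3/7 · (2,4)B 2/7 · (2,5)R 3/5
Row 3: (3,0)R 2/4 · (3,1)R 4/7 · (3,2)R 5/7 · (3,3)B 3/8 · (3,4)R 4/8 · (3,5)R 2/5
Row 4: (4,0)B 0/2 · (4,2)R 3/4 · (4,3)R 3/5 · (4,4)B 2/5 · (4,5)B 1/3
Sum over 27 agents: 1/4 + 2/4 + 3/4 + 2/4 + 1/3 + 2/4 + 3/7 + 2/7 + 4/7 + 2/5 + 0/5 + 5/8 + 2/7 + 3/7 + 2/7 + 3/5 + 2/4 + 4/7 + 5/7 + 3/8 + 4/8 + 2/5 + 0/2 + 3/4 + 3/5 + 2/5 + 1/3 = 4993/420; mean = 4993/420 ÷ 27 = 4993/11340 = 0.440299… → 0.440.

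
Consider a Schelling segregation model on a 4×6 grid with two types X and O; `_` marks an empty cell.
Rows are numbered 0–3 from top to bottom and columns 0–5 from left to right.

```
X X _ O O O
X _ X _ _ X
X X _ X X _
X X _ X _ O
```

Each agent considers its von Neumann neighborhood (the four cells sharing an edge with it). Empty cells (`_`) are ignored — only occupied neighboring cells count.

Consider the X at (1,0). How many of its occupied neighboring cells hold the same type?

Occupied neighbors of (1,0): (0,0)=X, (2,0)=X.
Same type (X): 2 of 2.

2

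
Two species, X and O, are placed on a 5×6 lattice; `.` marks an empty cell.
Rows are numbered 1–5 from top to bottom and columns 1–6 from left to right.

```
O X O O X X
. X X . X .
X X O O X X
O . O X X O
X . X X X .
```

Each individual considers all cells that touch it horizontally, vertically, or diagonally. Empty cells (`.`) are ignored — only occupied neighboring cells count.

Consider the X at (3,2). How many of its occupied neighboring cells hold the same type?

3

Occupied neighbors of (3,2): (2,2)=X, (2,3)=X, (3,1)=X, (3,3)=O, (4,1)=O, (4,3)=O.
Same type (X): 3 of 6.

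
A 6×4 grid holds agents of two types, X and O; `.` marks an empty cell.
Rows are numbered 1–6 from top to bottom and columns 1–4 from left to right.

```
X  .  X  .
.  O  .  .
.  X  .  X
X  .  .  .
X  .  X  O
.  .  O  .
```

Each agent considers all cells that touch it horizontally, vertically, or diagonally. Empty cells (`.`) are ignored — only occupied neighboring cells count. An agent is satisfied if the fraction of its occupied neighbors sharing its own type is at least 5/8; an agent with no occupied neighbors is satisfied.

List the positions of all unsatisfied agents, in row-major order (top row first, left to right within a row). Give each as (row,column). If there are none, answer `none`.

(1,1)X 0/1 unhappy
(1,3)X 0/1 unhappy
(2,2)O 0/3 unhappy
(3,2)X 1/2 unhappy
(3,4)X 0/0 ok
(4,1)X 2/2 ok
(5,1)X 1/1 ok
(5,3)X 0/2 unhappy
(5,4)O 1/2 unhappy
(6,3)O 1/2 unhappy

(1,1), (1,3), (2,2), (3,2), (5,3), (5,4), (6,3)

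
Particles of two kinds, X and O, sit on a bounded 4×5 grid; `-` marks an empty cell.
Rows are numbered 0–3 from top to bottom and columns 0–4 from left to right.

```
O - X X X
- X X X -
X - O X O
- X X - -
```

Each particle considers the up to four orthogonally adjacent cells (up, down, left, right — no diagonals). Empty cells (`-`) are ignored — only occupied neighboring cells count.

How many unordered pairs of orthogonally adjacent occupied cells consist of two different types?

4

Scan each occupied cell's neighbors to the right and below so each pair is counted once.
Row 0: X(0,2)–X(0,3)= X(0,2)–X(1,2)= X(0,3)–X(0,4)= X(0,3)–X(1,3)=  → 0/4 unlike.
Row 1: X(1,1)–X(1,2)= X(1,2)–X(1,3)= X(1,2)–O(2,2)≠ X(1,3)–X(2,3)=  → 1/4 unlike.
Row 2: O(2,2)–X(2,3)≠ O(2,2)–X(3,2)≠ X(2,3)–O(2,4)≠  → 3/3 unlike.
Row 3: X(3,1)–X(3,2)=  → 0/1 unlike.
Total adjacent occupied pairs: 12; unlike-type pairs: 4.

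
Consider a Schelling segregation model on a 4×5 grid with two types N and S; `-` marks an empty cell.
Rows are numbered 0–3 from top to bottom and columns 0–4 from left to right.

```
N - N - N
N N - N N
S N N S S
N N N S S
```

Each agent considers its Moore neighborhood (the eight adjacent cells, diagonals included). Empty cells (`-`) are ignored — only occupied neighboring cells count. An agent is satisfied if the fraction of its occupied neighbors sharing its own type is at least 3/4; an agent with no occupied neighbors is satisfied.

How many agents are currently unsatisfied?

9

Row 0: (0,0)N 2/2 ok · (0,2)N 2/2 ok · (0,4)N 2/2 ok
Row 1: (1,0)N 3/4 ok · (1,1)N 5/6 ok · (1,3)N 4/6 unhappy · (1,4)N 2/4 unhappy
Row 2: (2,0)S 0/5 unhappy · (2,1)N 6/7 ok · (2,2)N 5/7 unhappy · (2,3)S 3/7 unhappy · (2,4)S 3/5 unhappy
Row 3: (3,0)N 2/3 unhappy · (3,1)N 4/5 ok · (3,2)N 3/5 unhappy · (3,3)S 3/5 unhappy · (3,4)S 3/3 ok
Unsatisfied: (1,3), (1,4), (2,0), (2,2), (2,3), (2,4), (3,0), (3,2), (3,3) — 9 in total.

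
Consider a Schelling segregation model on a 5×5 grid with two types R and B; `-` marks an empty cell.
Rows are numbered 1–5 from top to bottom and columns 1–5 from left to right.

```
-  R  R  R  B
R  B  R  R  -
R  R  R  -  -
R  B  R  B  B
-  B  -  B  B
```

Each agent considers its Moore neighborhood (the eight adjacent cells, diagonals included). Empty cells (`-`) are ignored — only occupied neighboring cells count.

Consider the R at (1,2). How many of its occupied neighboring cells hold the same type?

3

Occupied neighbors of (1,2): (1,3)=R, (2,1)=R, (2,2)=B, (2,3)=R.
Same type (R): 3 of 4.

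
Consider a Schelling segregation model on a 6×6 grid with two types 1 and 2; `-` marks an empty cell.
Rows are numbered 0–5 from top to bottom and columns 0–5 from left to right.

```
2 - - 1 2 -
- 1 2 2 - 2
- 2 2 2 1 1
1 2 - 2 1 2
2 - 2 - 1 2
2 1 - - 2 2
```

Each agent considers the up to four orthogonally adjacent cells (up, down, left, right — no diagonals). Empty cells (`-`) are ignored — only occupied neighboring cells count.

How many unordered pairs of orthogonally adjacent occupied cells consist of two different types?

14

Scan each occupied cell's neighbors to the right and below so each pair is counted once.
From row 0: 2 unlike of 2 pairs (running 2/2).
From row 1: 3 unlike of 6 pairs (running 5/8).
From row 2: 2 unlike of 8 pairs (running 7/16).
From row 3: 4 unlike of 6 pairs (running 11/22).
From row 4: 2 unlike of 4 pairs (running 13/26).
From row 5: 1 unlike of 2 pairs (running 14/28).
Total adjacent occupied pairs: 28; unlike-type pairs: 14.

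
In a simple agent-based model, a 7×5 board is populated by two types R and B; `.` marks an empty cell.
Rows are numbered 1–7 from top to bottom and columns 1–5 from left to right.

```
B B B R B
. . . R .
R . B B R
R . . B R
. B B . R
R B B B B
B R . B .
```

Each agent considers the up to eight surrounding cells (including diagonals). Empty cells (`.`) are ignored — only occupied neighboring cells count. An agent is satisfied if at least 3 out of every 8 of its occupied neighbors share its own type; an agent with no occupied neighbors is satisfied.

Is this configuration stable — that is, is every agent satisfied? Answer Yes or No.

(1,1)B 1/1 satisfied
(1,2)B 2/2 satisfied
(1,3)B 1/3 not
(1,4)R 1/3 not
(1,5)B 0/2 not
(2,4)R 2/6 not
(3,1)R 1/1 satisfied
(3,3)B 2/3 satisfied
(3,4)B 2/5 satisfied
(3,5)R 2/4 satisfied
(4,1)R 1/2 satisfied
(4,4)B 3/6 satisfied
(4,5)R 2/4 satisfied
(5,2)B 3/5 satisfied
(5,3)B 5/5 satisfied
(5,5)R 1/4 not
(6,1)R 1/4 not
(6,2)B 4/6 satisfied
(6,3)B 5/6 satisfied
(6,4)B 4/5 satisfied
(6,5)B 2/3 satisfied
(7,1)B 1/3 not
(7,2)R 1/4 not
(7,4)B 3/3 satisfied
For instance (1,3) has only 1/3 same-type neighbors, below 3/8.

No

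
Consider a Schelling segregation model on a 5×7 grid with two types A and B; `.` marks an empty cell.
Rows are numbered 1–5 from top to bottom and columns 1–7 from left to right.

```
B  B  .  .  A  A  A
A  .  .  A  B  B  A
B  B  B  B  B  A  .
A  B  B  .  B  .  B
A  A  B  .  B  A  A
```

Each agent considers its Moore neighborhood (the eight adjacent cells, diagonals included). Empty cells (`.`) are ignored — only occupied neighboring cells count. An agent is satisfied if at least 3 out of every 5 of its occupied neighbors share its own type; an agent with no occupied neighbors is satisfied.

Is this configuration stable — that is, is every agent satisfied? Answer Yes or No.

No

Row 1: (1,1)B 1/2 unhappy · (1,2)B 1/2 unhappy · (1,5)A 2/4 unhappy · (1,6)A 3/5 ok · (1,7)A 2/3 ok
Row 2: (2,1)A 0/4 unhappy · (2,4)A 1/5 unhappy · (2,5)B 3/7 unhappy · (2,6)B 2/7 unhappy · (2,7)A 3/4 ok
Row 3: (3,1)B 2/4 unhappy · (3,2)B 4/6 ok · (3,3)B 4/5 ok · (3,4)B 5/6 ok · (3,5)B 4/6 ok · (3,6)A 1/6 unhappy
Row 4: (4,1)A 2/5 unhappy · (4,2)B 5/8 ok · (4,3)B 5/6 ok · (4,5)B 3/5 ok · (4,7)B 0/3 unhappy
Row 5: (5,1)A 2/3 ok · (5,2)A 2/5 unhappy · (5,3)B 2/3 ok · (5,5)B 1/2 unhappy · (5,6)A 1/4 unhappy · (5,7)A 1/2 unhappy
For instance (1,1) has only 1/2 same-type neighbors, below 3/5.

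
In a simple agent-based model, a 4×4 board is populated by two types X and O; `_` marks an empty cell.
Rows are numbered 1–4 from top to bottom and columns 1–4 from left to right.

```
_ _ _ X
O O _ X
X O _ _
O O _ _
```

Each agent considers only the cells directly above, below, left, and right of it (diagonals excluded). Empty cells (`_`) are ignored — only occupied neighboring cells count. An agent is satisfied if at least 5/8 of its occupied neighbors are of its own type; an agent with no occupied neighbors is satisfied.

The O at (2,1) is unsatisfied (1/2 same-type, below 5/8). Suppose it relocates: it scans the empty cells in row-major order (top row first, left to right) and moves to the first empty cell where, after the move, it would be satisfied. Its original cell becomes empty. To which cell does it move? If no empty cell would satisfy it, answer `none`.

(1,1)

Vacating (2,1). Empty cells in order:
  (1,1): 0/0 same-type → satisfied — stop here.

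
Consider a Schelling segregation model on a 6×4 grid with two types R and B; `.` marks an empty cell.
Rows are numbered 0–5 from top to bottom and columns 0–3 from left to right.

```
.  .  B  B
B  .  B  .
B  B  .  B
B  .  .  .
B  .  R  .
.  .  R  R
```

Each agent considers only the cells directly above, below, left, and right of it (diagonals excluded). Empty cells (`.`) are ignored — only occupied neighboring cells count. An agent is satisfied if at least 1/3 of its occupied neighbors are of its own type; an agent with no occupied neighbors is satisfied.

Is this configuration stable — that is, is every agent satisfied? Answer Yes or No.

Row 0: (0,2)B 2/2 ok · (0,3)B 1/1 ok
Row 1: (1,0)B 1/1 ok · (1,2)B 1/1 ok
Row 2: (2,0)B 3/3 ok · (2,1)B 1/1 ok · (2,3)B 0/0 ok
Row 3: (3,0)B 2/2 ok
Row 4: (4,0)B 1/1 ok · (4,2)R 1/1 ok
Row 5: (5,2)R 2/2 ok · (5,3)R 1/1 ok
All meet the threshold, so the configuration is stable.

Yes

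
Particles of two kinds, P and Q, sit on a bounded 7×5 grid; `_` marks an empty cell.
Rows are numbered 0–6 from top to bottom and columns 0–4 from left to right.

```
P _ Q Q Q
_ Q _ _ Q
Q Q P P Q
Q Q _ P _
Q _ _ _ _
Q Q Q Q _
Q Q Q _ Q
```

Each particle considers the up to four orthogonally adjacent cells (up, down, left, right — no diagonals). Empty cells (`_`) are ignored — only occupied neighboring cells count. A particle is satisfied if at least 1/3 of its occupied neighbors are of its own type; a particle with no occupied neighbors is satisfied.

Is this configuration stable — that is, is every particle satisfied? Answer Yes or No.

Yes

(0,0)P 0/0 satisfied
(0,2)Q 1/1 satisfied
(0,3)Q 2/2 satisfied
(0,4)Q 2/2 satisfied
(1,1)Q 1/1 satisfied
(1,4)Q 2/2 satisfied
(2,0)Q 2/2 satisfied
(2,1)Q 3/4 satisfied
(2,2)P 1/2 satisfied
(2,3)P 2/3 satisfied
(2,4)Q 1/2 satisfied
(3,0)Q 3/3 satisfied
(3,1)Q 2/2 satisfied
(3,3)P 1/1 satisfied
(4,0)Q 2/2 satisfied
(5,0)Q 3/3 satisfied
(5,1)Q 3/3 satisfied
(5,2)Q 3/3 satisfied
(5,3)Q 1/1 satisfied
(6,0)Q 2/2 satisfied
(6,1)Q 3/3 satisfied
(6,2)Q 2/2 satisfied
(6,4)Q 0/0 satisfied
All meet the threshold, so the configuration is stable.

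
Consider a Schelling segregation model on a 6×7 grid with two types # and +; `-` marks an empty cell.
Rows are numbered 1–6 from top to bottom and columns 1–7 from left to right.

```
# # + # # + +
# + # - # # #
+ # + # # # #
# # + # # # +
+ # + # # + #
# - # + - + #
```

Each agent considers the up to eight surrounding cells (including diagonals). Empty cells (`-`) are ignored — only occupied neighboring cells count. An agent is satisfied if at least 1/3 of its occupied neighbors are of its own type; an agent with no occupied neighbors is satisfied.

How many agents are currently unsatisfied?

11

Row 1: (1,1)# 2/3 ✓ · (1,2)# 3/5 ✓ · (1,3)+ 1/4 ✗ · (1,4)# 3/4 ✓ · (1,5)# 3/4 ✓ · (1,6)+ 1/5 ✗ · (1,7)+ 1/3 ✓
Row 2: (2,1)# 3/5 ✓ · (2,2)+ 3/8 ✓ · (2,3)# 4/7 ✓ · (2,5)# 6/7 ✓ · (2,6)# 6/8 ✓ · (2,7)# 3/5 ✓
Row 3: (3,1)+ 1/5 ✗ · (3,2)# 4/8 ✓ · (3,3)+ 2/7 ✗ · (3,4)# 5/7 ✓ · (3,5)# 7/7 ✓ · (3,6)# 7/8 ✓ · (3,7)# 4/5 ✓
Row 4: (4,1)# 3/5 ✓ · (4,2)# 3/8 ✓ · (4,3)+ 2/8 ✗ · (4,4)# 5/8 ✓ · (4,5)# 7/8 ✓ · (4,6)# 6/8 ✓ · (4,7)+ 1/5 ✗
Row 5: (5,1)+ 0/4 ✗ · (5,2)# 4/7 ✓ · (5,3)+ 2/7 ✗ · (5,4)# 4/7 ✓ · (5,5)# 4/7 ✓ · (5,6)+ 2/7 ✗ · (5,7)# 2/5 ✓
Row 6: (6,1)# 1/2 ✓ · (6,3)# 2/4 ✓ · (6,4)+ 1/4 ✗ · (6,6)+ 1/4 ✗ · (6,7)# 1/3 ✓
Unsatisfied: (1,3), (1,6), (3,1), (3,3), (4,3), (4,7), (5,1), (5,3), (5,6), (6,4), (6,6) — 11 in total.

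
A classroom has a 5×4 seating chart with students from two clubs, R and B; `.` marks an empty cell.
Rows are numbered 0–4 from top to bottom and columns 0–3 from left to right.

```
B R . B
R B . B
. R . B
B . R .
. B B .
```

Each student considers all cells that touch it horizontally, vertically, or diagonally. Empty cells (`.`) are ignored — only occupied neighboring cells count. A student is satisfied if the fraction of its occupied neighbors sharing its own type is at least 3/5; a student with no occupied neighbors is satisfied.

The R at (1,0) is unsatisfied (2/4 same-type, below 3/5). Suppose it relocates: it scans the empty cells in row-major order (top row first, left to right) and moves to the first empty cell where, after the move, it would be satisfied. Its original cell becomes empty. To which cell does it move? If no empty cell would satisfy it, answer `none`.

none

Vacating (1,0). Empty cells in order:
  (0,2): 1/4 same-type → still unsatisfied.
  (1,2): 2/6 same-type → still unsatisfied.
  (2,0): 1/3 same-type → still unsatisfied.
  (2,2): 2/5 same-type → still unsatisfied.
  (3,1): 2/5 same-type → still unsatisfied.
  (3,3): 1/3 same-type → still unsatisfied.
  (4,0): 0/2 same-type → still unsatisfied.
  (4,3): 1/2 same-type → still unsatisfied.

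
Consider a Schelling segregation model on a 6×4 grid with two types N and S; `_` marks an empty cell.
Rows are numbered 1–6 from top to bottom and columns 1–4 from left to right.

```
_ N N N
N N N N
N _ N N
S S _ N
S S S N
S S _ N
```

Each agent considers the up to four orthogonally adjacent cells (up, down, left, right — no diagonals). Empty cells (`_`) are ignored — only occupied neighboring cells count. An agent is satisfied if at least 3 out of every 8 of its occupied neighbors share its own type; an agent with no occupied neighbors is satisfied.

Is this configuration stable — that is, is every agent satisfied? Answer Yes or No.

Yes

Row 1: (1,2)N 2/2 satisfied · (1,3)N 3/3 satisfied · (1,4)N 2/2 satisfied
Row 2: (2,1)N 2/2 satisfied · (2,2)N 3/3 satisfied · (2,3)N 4/4 satisfied · (2,4)N 3/3 satisfied
Row 3: (3,1)N 1/2 satisfied · (3,3)N 2/2 satisfied · (3,4)N 3/3 satisfied
Row 4: (4,1)S 2/3 satisfied · (4,2)S 2/2 satisfied · (4,4)N 2/2 satisfied
Row 5: (5,1)S 3/3 satisfied · (5,2)S 4/4 satisfied · (5,3)S 1/2 satisfied · (5,4)N 2/3 satisfied
Row 6: (6,1)S 2/2 satisfied · (6,2)S 2/2 satisfied · (6,4)N 1/1 satisfied
All meet the threshold, so the configuration is stable.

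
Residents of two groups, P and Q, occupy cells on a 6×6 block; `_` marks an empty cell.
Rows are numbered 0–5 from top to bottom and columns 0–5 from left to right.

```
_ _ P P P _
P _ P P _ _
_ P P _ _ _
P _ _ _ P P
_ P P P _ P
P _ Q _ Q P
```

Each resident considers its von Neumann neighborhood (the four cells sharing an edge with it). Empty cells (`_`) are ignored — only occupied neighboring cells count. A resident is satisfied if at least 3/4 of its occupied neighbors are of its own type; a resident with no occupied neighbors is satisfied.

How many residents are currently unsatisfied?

4

Row 0: (0,2)P 2/2 ✓ · (0,3)P 3/3 ✓ · (0,4)P 1/1 ✓
Row 1: (1,0)P 0/0 ✓ · (1,2)P 3/3 ✓ · (1,3)P 2/2 ✓
Row 2: (2,1)P 1/1 ✓ · (2,2)P 2/2 ✓
Row 3: (3,0)P 0/0 ✓ · (3,4)P 1/1 ✓ · (3,5)P 2/2 ✓
Row 4: (4,1)P 1/1 ✓ · (4,2)P 2/3 ✗ · (4,3)P 1/1 ✓ · (4,5)P 2/2 ✓
Row 5: (5,0)P 0/0 ✓ · (5,2)Q 0/1 ✗ · (5,4)Q 0/1 ✗ · (5,5)P 1/2 ✗
Unsatisfied: (4,2), (5,2), (5,4), (5,5) — 4 in total.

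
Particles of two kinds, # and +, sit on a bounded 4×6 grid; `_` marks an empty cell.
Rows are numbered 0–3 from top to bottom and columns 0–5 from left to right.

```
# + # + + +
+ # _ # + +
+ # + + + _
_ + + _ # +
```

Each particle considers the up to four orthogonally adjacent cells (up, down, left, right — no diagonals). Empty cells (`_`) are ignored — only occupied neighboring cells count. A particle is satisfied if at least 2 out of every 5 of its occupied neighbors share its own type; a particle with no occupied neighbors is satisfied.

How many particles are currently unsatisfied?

(0,0)# 0/2 ✗
(0,1)+ 0/3 ✗
(0,2)# 0/2 ✗
(0,3)+ 1/3 ✗
(0,4)+ 3/3 ✓
(0,5)+ 2/2 ✓
(1,0)+ 1/3 ✗
(1,1)# 1/3 ✗
(1,3)# 0/3 ✗
(1,4)+ 3/4 ✓
(1,5)+ 2/2 ✓
(2,0)+ 1/2 ✓
(2,1)# 1/4 ✗
(2,2)+ 2/3 ✓
(2,3)+ 2/3 ✓
(2,4)+ 2/3 ✓
(3,1)+ 1/2 ✓
(3,2)+ 2/2 ✓
(3,4)# 0/2 ✗
(3,5)+ 0/1 ✗
Unsatisfied: (0,0), (0,1), (0,2), (0,3), (1,0), (1,1), (1,3), (2,1), (3,4), (3,5) — 10 in total.

10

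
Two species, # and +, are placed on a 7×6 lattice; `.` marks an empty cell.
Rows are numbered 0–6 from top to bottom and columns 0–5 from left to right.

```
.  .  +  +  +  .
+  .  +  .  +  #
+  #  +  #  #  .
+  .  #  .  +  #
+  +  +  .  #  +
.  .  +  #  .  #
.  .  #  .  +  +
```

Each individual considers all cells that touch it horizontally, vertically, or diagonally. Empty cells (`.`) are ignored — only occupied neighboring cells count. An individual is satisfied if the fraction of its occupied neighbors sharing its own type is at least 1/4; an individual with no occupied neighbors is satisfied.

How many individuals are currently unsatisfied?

2

(0,2)+ 2/2 ok
(0,3)+ 4/4 ok
(0,4)+ 2/3 ok
(1,0)+ 1/2 ok
(1,2)+ 3/5 ok
(1,4)+ 2/5 ok
(1,5)# 1/3 ok
(2,0)+ 2/3 ok
(2,1)# 1/6 unhappy
(2,2)+ 1/4 ok
(2,3)# 2/6 ok
(2,4)# 3/5 ok
(3,0)+ 3/4 ok
(3,2)# 2/5 ok
(3,4)+ 1/5 unhappy
(3,5)# 2/4 ok
(4,0)+ 2/2 ok
(4,1)+ 4/5 ok
(4,2)+ 2/4 ok
(4,4)# 3/5 ok
(4,5)+ 1/4 ok
(5,2)+ 2/4 ok
(5,3)# 2/5 ok
(5,5)# 1/4 ok
(6,2)# 1/2 ok
(6,4)+ 1/3 ok
(6,5)+ 1/2 ok
Unsatisfied: (2,1), (3,4) — 2 in total.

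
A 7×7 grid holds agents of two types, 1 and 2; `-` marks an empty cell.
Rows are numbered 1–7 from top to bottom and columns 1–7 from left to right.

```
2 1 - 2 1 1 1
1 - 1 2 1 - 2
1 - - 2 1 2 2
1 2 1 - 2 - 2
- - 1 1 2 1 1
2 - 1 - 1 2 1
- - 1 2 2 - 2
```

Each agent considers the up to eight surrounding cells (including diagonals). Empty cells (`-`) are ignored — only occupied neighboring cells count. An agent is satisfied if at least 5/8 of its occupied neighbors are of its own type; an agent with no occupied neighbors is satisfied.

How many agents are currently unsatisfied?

(1,1)2 0/2 unhappy
(1,2)1 2/3 ok
(1,4)2 1/4 unhappy
(1,5)1 2/4 unhappy
(1,6)1 3/4 ok
(1,7)1 1/2 unhappy
(2,1)1 2/3 ok
(2,3)1 1/4 unhappy
(2,4)2 2/6 unhappy
(2,5)1 3/7 unhappy
(2,7)2 2/4 unhappy
(3,1)1 2/3 ok
(3,4)2 2/6 unhappy
(3,5)1 1/5 unhappy
(3,6)2 4/6 ok
(3,7)2 3/3 ok
(4,1)1 1/2 unhappy
(4,2)2 0/4 unhappy
(4,3)1 2/4 unhappy
(4,5)2 3/6 unhappy
(4,7)2 2/4 unhappy
(5,3)1 3/4 ok
(5,4)1 4/6 ok
(5,5)2 2/5 unhappy
(5,6)1 3/7 unhappy
(5,7)1 2/4 unhappy
(6,1)2 0/0 ok
(6,3)1 3/4 ok
(6,5)1 2/6 unhappy
(6,6)2 3/7 unhappy
(6,7)1 2/4 unhappy
(7,3)1 1/2 unhappy
(7,4)2 1/4 unhappy
(7,5)2 2/3 ok
(7,7)2 1/2 unhappy
Unsatisfied: (1,1), (1,4), (1,5), (1,7), (2,3), (2,4), (2,5), (2,7), (3,4), (3,5), (4,1), (4,2), (4,3), (4,5), (4,7), (5,5), (5,6), (5,7), (6,5), (6,6), (6,7), (7,3), (7,4), (7,7) — 24 in total.

24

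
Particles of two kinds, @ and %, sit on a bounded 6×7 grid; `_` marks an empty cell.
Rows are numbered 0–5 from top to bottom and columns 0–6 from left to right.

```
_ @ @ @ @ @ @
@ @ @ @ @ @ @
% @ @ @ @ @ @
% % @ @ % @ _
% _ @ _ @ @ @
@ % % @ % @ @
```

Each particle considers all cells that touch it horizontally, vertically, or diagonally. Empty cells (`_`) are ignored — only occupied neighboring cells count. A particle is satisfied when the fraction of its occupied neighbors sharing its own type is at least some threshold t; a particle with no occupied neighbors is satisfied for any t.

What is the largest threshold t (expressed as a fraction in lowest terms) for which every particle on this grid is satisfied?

(0,1)@ 4/4
(0,2)@ 5/5
(0,3)@ 5/5
(0,4)@ 5/5
(0,5)@ 5/5
(0,6)@ 3/3
(1,0)@ 3/4
(1,1)@ 6/7
(1,2)@ 8/8
(1,3)@ 8/8
(1,4)@ 8/8
(1,5)@ 8/8
(1,6)@ 5/5
(2,0)% 2/5
(2,1)@ 5/8
(2,2)@ 7/8
(2,3)@ 7/8
(2,4)@ 7/8
(2,5)@ 6/7
(2,6)@ 4/4
(3,0)% 3/4
(3,1)% 3/7
(3,2)@ 5/6
(3,3)@ 6/7
(3,4)% 0/7
(3,5)@ 6/7
(4,0)% 3/4
(4,2)@ 3/6
(4,4)@ 5/7
(4,5)@ 5/7
(4,6)@ 4/4
(5,0)@ 0/2
(5,1)% 2/4
(5,2)% 1/3
(5,3)@ 2/4
(5,4)% 0/4
(5,5)@ 4/5
(5,6)@ 3/3
The smallest same-type fraction is 0/7 at (3,4), which reduces to 0/1. Any threshold above that leaves this particle unsatisfied.

0/1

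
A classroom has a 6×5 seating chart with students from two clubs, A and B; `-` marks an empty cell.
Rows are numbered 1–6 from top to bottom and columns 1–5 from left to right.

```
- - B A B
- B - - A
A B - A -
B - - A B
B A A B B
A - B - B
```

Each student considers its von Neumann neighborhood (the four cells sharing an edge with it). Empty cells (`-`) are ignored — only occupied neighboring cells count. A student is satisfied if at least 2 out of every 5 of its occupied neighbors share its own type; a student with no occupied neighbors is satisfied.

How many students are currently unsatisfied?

11

Row 1: (1,3)B 0/1 unhappy · (1,4)A 0/2 unhappy · (1,5)B 0/2 unhappy
Row 2: (2,2)B 1/1 ok · (2,5)A 0/1 unhappy
Row 3: (3,1)A 0/2 unhappy · (3,2)B 1/2 ok · (3,4)A 1/1 ok
Row 4: (4,1)B 1/2 ok · (4,4)A 1/3 unhappy · (4,5)B 1/2 ok
Row 5: (5,1)B 1/3 unhappy · (5,2)A 1/2 ok · (5,3)A 1/3 unhappy · (5,4)B 1/3 unhappy · (5,5)B 3/3 ok
Row 6: (6,1)A 0/1 unhappy · (6,3)B 0/1 unhappy · (6,5)B 1/1 ok
Unsatisfied: (1,3), (1,4), (1,5), (2,5), (3,1), (4,4), (5,1), (5,3), (5,4), (6,1), (6,3) — 11 in total.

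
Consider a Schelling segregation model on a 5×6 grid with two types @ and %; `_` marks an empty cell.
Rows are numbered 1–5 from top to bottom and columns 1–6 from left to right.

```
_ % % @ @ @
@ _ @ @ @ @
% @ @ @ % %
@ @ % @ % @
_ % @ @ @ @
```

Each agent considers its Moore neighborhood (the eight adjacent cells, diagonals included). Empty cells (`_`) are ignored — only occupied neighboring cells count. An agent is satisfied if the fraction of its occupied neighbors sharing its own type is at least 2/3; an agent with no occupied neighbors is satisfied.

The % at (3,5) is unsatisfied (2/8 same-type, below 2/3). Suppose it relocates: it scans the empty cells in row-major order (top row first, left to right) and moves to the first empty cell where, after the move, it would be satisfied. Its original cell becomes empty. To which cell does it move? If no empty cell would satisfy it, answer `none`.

none

Vacating (3,5). Empty cells in order:
  (1,1): 1/2 same-type → still unsatisfied.
  (2,2): 3/7 same-type → still unsatisfied.
  (5,1): 1/3 same-type → still unsatisfied.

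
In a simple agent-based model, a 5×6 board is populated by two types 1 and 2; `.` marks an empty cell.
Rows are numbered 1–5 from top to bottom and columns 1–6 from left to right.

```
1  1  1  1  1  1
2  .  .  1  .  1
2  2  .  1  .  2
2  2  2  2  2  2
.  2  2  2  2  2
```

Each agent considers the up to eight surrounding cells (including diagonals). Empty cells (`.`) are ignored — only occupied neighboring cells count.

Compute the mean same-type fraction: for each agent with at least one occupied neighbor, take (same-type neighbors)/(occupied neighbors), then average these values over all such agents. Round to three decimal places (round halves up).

0.867

Row 1: (1,1)1 1/2 · (1,2)1 2/3 · (1,3)1 3/3 · (1,4)1 3/3 · (1,5)1 4/4 · (1,6)1 2/2
Row 2: (2,1)2 2/4 · (2,4)1 4/4 · (2,6)1 2/3
Row 3: (3,1)2 4/4 · (3,2)2 5/5 · (3,4)1 1/4 · (3,6)2 2/3
Row 4: (4,1)2 4/4 · (4,2)2 6/6 · (4,3)2 6/7 · (4,4)2 5/6 · (4,5)2 6/7 · (4,6)2 4/4
Row 5: (5,2)2 4/4 · (5,3)2 5/5 · (5,4)2 5/5 · (5,5)2 5/5 · (5,6)2 3/3
Sum over 24 agents: 1/2 + 2/3 + 3/3 + 3/3 + 4/4 + 2/2 + 2/4 + 4/4 + 2/3 + 4/4 + 5/5 + 1/4 + 2/3 + 4/4 + 6/6 + 6/7 + 5/6 + 6/7 + 4/4 + 4/4 + 5/5 + 5/5 + 5/5 + 3/3 = 1747/84; mean = 1747/84 ÷ 24 = 1747/2016 = 0.866567… → 0.867.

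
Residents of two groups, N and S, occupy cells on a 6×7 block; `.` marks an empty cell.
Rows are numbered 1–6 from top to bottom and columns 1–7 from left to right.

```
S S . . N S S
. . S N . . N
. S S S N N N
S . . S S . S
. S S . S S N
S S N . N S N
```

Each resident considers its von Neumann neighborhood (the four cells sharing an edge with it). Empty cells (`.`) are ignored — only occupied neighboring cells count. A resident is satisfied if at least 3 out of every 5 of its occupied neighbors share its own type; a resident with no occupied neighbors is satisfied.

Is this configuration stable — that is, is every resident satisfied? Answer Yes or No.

(1,1)S 1/1 ✓
(1,2)S 1/1 ✓
(1,5)N 0/1 ✗
(1,6)S 1/2 ✗
(1,7)S 1/2 ✗
(2,3)S 1/2 ✗
(2,4)N 0/2 ✗
(2,7)N 1/2 ✗
(3,2)S 1/1 ✓
(3,3)S 3/3 ✓
(3,4)S 2/4 ✗
(3,5)N 1/3 ✗
(3,6)N 2/2 ✓
(3,7)N 2/3 ✓
(4,1)S 0/0 ✓
(4,4)S 2/2 ✓
(4,5)S 2/3 ✓
(4,7)S 0/2 ✗
(5,2)S 2/2 ✓
(5,3)S 1/2 ✗
(5,5)S 2/3 ✓
(5,6)S 2/3 ✓
(5,7)N 1/3 ✗
(6,1)S 1/1 ✓
(6,2)S 2/3 ✓
(6,3)N 0/2 ✗
(6,5)N 0/2 ✗
(6,6)S 1/3 ✗
(6,7)N 1/2 ✗
For instance (1,5) has only 0/1 same-type neighbors, below 3/5.

No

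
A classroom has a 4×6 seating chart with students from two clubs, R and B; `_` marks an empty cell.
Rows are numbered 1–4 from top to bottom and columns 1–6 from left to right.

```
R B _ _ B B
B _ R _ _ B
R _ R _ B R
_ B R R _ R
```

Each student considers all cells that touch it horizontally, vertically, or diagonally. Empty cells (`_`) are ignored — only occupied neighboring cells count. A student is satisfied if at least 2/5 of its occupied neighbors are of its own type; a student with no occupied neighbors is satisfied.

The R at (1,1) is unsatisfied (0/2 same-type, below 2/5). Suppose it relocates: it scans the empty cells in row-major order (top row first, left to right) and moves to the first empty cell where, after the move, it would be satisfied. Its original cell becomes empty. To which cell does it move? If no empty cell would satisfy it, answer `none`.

(1,3)

Vacating (1,1). Empty cells in order:
  (1,3): 1/2 same-type → satisfied — stop here.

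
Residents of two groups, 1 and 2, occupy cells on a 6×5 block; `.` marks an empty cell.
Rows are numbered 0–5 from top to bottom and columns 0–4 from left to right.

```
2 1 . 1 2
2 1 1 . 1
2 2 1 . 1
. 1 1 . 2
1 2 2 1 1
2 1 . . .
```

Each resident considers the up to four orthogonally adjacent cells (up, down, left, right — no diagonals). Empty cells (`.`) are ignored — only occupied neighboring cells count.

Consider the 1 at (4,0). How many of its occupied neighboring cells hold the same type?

Occupied neighbors of (4,0): (5,0)=2, (4,1)=2.
Same type (1): 0 of 2.

0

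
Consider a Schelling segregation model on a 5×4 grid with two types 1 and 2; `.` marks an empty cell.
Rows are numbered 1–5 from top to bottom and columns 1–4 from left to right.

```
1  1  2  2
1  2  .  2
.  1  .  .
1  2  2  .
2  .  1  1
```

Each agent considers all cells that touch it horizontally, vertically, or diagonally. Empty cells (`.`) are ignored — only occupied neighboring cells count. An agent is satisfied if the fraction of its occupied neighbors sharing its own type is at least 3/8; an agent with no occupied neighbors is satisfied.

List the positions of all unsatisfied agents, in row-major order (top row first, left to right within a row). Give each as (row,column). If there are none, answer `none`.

(2,2), (4,1), (4,3), (5,3)

(1,1)1 2/3 satisfied
(1,2)1 2/4 satisfied
(1,3)2 3/4 satisfied
(1,4)2 2/2 satisfied
(2,1)1 3/4 satisfied
(2,2)2 1/5 not
(2,4)2 2/2 satisfied
(3,2)1 2/5 satisfied
(4,1)1 1/3 not
(4,2)2 2/5 satisfied
(4,3)2 1/4 not
(5,1)2 1/2 satisfied
(5,3)1 1/3 not
(5,4)1 1/2 satisfied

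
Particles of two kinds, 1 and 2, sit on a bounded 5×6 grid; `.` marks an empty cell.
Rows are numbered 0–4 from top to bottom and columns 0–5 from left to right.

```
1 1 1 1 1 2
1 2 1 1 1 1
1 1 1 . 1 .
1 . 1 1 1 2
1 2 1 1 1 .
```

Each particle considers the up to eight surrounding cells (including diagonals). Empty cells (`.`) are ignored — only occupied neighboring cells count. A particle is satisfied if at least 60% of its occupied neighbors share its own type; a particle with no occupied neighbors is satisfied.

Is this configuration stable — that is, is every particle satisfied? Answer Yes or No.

No

Row 0: (0,0)1 2/3 satisfied · (0,1)1 4/5 satisfied · (0,2)1 4/5 satisfied · (0,3)1 5/5 satisfied · (0,4)1 4/5 satisfied · (0,5)2 0/3 not
Row 1: (1,0)1 4/5 satisfied · (1,1)2 0/8 not · (1,2)1 6/7 satisfied · (1,3)1 7/7 satisfied · (1,4)1 5/6 satisfied · (1,5)1 3/4 satisfied
Row 2: (2,0)1 3/4 satisfied · (2,1)1 6/7 satisfied · (2,2)1 5/6 satisfied · (2,4)1 5/6 satisfied
Row 3: (3,0)1 3/4 satisfied · (3,2)1 5/6 satisfied · (3,3)1 7/7 satisfied · (3,4)1 4/5 satisfied · (3,5)2 0/3 not
Row 4: (4,0)1 1/2 not · (4,1)2 0/4 not · (4,2)1 3/4 satisfied · (4,3)1 5/5 satisfied · (4,4)1 3/4 satisfied
For instance (0,5) has only 0/3 same-type neighbors, below 3/5.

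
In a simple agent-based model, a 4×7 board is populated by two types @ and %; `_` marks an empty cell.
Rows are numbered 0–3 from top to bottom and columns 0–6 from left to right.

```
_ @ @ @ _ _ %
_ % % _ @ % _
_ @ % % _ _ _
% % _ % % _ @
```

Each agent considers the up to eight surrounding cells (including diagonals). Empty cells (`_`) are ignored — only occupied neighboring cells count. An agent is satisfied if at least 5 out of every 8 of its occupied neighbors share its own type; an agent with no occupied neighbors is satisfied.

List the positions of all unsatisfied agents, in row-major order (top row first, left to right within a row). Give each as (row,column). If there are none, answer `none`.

(0,1), (0,2), (1,1), (1,2), (1,4), (1,5), (2,1), (3,0)

(0,1)@ 1/3 unhappy
(0,2)@ 2/4 unhappy
(0,3)@ 2/3 ok
(0,6)% 1/1 ok
(1,1)% 2/5 unhappy
(1,2)% 3/7 unhappy
(1,4)@ 1/3 unhappy
(1,5)% 1/2 unhappy
(2,1)@ 0/5 unhappy
(2,2)% 5/6 ok
(2,3)% 4/5 ok
(3,0)% 1/2 unhappy
(3,1)% 2/3 ok
(3,3)% 3/3 ok
(3,4)% 2/2 ok
(3,6)@ 0/0 ok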